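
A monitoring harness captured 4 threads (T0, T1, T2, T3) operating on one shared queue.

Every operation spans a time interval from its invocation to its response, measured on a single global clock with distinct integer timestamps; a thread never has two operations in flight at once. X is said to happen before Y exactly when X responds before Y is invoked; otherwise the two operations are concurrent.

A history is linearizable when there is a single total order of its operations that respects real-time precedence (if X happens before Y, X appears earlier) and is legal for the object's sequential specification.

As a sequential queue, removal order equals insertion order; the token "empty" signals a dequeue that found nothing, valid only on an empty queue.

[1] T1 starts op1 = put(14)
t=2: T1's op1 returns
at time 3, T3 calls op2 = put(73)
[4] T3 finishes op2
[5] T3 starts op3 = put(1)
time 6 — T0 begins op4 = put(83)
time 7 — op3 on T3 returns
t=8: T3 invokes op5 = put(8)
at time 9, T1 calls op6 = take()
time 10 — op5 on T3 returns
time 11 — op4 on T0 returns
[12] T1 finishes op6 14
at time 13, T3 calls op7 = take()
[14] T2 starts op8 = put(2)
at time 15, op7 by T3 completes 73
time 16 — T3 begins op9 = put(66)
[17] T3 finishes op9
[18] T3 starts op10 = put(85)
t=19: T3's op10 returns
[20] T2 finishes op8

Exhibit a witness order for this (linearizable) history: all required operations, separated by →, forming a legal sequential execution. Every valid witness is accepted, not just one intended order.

step 1: op1 put(14) — queue <14>
step 2: op2 put(73) — queue <14,73>
step 3: op3 put(1) — queue <14,73,1>
step 4: op4 put(83) — queue <14,73,1,83>
step 5: op5 put(8) — queue <14,73,1,83,8>
step 6: op6 take() → 14 — queue <73,1,83,8>
step 7: op7 take() → 73 — queue <1,83,8>
step 8: op8 put(2) — queue <1,83,8,2>
step 9: op9 put(66) — queue <1,83,8,2,66>
step 10: op10 put(85) — queue <1,83,8,2,66,85>

op1 → op2 → op3 → op4 → op5 → op6 → op7 → op8 → op9 → op10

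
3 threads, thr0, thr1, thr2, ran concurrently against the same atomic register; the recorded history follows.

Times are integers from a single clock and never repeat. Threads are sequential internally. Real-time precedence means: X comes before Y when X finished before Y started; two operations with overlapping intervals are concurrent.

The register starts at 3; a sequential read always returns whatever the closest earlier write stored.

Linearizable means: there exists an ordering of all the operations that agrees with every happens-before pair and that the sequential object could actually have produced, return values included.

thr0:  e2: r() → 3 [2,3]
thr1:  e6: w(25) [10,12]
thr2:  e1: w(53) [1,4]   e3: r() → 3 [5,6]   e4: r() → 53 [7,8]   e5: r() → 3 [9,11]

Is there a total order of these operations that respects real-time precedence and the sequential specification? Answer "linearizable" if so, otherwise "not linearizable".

not linearizable

through event 5 a valid linearization exists; event 6 (e3 responding at time 6) ends that
no legal order exists: 2 real-time-consistent candidates over 3 completed atomic register operations, all rejected
for example e1, e2, e3 fails at step 2: e2 r() → 3 is not legal there
for example e2, e1, e3 fails at step 3: e3 r() → 3 is not legal there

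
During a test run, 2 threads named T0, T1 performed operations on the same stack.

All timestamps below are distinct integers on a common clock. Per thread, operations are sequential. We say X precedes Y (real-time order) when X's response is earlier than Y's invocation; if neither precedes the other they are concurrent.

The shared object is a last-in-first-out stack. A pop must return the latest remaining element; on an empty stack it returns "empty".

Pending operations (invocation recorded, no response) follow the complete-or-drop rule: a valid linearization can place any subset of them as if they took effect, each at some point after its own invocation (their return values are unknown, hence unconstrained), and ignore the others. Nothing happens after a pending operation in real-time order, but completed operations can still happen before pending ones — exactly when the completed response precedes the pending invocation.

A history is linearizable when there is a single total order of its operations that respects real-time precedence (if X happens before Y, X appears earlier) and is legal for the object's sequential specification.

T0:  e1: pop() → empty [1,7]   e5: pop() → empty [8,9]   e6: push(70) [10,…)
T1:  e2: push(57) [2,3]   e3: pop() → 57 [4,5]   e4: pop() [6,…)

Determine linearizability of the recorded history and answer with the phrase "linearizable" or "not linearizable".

one valid linearization: e1, e2, e3, e4, e5
step 1: e1 pop() → empty — stack <>
step 2: e2 push(57) — stack <57>
step 3: e3 pop() → 57 — stack <>
step 4: e4 pop() (pending, included) — stack <>
step 5: e5 pop() → empty — stack <>

linearizable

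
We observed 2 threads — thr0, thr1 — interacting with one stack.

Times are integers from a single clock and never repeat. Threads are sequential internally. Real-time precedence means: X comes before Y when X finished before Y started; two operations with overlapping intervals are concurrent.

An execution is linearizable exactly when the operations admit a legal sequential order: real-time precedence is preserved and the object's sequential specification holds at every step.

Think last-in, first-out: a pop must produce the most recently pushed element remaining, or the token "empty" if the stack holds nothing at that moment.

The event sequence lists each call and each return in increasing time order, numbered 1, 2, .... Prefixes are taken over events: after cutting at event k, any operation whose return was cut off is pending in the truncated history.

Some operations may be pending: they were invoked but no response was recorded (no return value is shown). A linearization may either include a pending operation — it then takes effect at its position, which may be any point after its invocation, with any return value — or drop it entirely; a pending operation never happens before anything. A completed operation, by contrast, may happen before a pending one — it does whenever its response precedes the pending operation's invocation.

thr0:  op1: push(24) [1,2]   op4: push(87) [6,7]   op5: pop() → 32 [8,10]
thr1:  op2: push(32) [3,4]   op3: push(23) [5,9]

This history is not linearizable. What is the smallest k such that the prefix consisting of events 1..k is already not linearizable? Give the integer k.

10

events 1..9 are linearizable; a witness order is op1, op2, op3, op4:
1. op1 push(24), leaving stack <24>
2. op2 push(32), leaving stack <24,32>
3. op3 push(23), leaving stack <24,32,23>
4. op4 push(87), leaving stack <24,32,23,87>
once event 10 joins (op5's response, time 10), exhaustive search finds no witness
e.g. op1, op2, op3, op4, op5: illegal at step 5, since op5 pop() → 32 cannot apply there
e.g. op1, op2, op4, op3, op5: illegal at step 5, since op5 pop() → 32 cannot apply there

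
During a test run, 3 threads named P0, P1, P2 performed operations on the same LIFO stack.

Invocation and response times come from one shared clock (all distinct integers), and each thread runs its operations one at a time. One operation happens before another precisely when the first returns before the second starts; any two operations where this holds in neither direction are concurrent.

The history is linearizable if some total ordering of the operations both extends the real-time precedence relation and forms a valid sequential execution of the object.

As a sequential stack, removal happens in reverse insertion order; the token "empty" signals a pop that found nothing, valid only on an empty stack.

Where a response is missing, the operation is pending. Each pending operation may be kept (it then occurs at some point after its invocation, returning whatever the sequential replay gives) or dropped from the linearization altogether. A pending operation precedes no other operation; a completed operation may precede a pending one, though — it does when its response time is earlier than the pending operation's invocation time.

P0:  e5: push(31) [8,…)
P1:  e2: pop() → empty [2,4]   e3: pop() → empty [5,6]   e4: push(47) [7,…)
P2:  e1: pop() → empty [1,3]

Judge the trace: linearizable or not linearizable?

linearizable

one valid linearization: e1, e2, e3
step 1: e1 pop() → empty — stack <>
step 2: e2 pop() → empty — stack <>
step 3: e3 pop() → empty — stack <>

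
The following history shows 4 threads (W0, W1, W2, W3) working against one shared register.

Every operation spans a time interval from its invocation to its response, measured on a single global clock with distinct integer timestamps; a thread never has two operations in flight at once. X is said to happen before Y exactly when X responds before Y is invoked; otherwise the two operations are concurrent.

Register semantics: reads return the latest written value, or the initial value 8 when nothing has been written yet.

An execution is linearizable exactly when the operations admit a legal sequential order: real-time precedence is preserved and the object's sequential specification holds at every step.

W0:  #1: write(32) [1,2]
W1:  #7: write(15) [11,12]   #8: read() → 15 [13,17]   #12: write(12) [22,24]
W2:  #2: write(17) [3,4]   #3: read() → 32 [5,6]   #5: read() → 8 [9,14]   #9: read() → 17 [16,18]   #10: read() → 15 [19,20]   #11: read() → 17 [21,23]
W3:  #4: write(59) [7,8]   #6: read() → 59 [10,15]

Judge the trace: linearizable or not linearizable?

not linearizable

prefix check: 1..5 passes, 1..6 fails once #3's time-6 response joins
exactly one order of the 3 completed ops respects real time; the register replay fails
sample order #1, #2, #3 stalls at step 3 — #3 read() → 32 has no legal effect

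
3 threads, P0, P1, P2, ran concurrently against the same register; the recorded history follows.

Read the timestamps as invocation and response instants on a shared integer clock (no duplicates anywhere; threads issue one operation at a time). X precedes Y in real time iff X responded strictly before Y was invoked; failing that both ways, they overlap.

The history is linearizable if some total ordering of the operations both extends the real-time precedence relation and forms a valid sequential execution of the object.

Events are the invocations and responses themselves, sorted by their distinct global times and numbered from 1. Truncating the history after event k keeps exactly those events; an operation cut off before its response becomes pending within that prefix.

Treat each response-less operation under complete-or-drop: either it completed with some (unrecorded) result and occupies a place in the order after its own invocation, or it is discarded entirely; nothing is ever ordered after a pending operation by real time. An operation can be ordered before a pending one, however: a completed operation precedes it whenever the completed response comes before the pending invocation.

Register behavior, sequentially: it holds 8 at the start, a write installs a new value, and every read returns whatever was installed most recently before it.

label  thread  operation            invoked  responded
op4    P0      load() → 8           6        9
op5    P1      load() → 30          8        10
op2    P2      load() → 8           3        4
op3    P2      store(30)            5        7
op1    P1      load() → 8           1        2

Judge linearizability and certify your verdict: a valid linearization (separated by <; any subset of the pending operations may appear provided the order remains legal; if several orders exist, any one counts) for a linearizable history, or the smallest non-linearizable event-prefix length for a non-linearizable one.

linearizable — witness: op1 < op2 < op4 < op3 < op5

1. op1 load() → 8, leaving value 8
2. op2 load() → 8, leaving value 8
3. op4 load() → 8, leaving value 8
4. op3 store(30), leaving value 30
5. op5 load() → 30, leaving value 30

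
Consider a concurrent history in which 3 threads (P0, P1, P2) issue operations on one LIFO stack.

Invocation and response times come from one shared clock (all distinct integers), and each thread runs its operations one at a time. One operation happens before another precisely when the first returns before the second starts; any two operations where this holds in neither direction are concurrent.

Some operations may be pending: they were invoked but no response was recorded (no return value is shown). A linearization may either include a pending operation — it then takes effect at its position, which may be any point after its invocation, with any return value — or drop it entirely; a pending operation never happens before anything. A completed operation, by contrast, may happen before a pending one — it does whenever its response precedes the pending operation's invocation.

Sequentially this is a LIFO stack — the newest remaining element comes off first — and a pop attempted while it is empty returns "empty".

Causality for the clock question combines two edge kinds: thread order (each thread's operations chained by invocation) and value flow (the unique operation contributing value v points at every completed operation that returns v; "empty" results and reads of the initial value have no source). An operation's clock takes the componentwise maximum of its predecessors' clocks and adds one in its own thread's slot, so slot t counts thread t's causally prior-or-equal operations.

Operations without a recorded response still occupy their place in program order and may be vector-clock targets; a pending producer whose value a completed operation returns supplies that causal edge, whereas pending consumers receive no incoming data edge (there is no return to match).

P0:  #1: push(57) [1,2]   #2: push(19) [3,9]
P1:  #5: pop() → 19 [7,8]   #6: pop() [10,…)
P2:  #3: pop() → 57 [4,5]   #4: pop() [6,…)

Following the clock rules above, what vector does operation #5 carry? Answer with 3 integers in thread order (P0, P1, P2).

invoked at 1, #1 has no predecessors; its own P0 bump gives (1, 0, 0)
from VC(#1)=(1, 0, 0), #3 (invoked 4) maxes components and bumps P2 → (1, 0, 1)
from VC(#1)=(1, 0, 0), #2 (invoked 3) maxes components and bumps P0 → (2, 0, 0)
from VC(#3)=(1, 0, 1), #4 (invoked 6) maxes components and bumps P2 → (1, 0, 2)
from VC(#2)=(2, 0, 0), #5 (invoked 7) maxes components and bumps P1 → (2, 1, 0)
from VC(#5)=(2, 1, 0), #6 (invoked 10) maxes components and bumps P1 → (2, 2, 0)
target: VC(#5) = (2, 1, 0)

(2, 1, 0)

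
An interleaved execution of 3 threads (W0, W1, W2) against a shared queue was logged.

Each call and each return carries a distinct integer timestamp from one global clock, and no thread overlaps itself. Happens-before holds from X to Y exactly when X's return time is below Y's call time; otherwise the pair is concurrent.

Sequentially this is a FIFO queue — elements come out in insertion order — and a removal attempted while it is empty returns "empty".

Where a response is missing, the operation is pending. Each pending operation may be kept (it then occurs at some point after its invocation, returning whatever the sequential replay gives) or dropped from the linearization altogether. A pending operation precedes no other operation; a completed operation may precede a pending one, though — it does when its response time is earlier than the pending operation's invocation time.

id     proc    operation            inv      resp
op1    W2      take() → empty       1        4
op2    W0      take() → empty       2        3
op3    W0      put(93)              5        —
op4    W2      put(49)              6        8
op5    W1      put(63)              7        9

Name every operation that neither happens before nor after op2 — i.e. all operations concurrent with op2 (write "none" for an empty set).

op2 spans [2,3]: anything still running between times 2 and 3 counts as concurrent
op1 [1,4]: concurrent
op3 [5,…): after
op4 [6,8]: after
op5 [7,9]: after

op1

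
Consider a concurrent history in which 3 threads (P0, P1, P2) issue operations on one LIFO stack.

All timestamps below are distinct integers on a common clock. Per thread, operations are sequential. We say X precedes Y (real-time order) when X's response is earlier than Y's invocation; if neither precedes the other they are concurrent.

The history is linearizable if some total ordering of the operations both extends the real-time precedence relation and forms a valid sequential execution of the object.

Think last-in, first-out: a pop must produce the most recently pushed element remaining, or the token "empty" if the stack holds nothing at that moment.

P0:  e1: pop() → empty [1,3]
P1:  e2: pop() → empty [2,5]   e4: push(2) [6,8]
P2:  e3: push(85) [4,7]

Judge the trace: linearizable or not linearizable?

linearizable

one valid linearization: e1, e2, e3, e4
after step 1 (e1 pop() → empty): stack <>
after step 2 (e2 pop() → empty): stack <>
after step 3 (e3 push(85)): stack <85>
after step 4 (e4 push(2)): stack <85,2>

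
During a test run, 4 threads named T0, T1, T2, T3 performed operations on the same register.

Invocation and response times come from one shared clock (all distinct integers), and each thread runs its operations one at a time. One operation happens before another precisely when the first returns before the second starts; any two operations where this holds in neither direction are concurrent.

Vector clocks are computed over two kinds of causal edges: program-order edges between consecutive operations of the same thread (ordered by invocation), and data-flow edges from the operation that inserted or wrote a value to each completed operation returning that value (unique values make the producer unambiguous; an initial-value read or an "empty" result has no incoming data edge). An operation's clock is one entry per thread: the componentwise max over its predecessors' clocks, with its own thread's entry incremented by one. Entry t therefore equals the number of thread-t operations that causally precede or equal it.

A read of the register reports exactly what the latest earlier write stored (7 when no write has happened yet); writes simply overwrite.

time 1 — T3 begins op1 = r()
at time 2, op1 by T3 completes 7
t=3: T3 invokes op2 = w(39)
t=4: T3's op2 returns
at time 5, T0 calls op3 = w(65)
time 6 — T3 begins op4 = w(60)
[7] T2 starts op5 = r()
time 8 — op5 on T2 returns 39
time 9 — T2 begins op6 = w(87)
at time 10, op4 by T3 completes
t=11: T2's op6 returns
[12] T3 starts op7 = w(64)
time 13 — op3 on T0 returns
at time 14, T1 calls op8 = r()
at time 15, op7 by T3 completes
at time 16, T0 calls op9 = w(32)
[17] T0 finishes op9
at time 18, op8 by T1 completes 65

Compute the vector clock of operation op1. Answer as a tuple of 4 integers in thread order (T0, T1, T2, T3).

VC(op1, invoked at 1): no causal predecessors; +1 on T3 → (0, 0, 0, 1)
VC(op3, invoked at 5): no causal predecessors; +1 on T0 → (1, 0, 0, 0)
op2 (invocation 3): componentwise max over VC(op1)=(0, 0, 0, 1), +1 at T3, giving (0, 0, 0, 2)
op8 (invocation 14): componentwise max over VC(op3)=(1, 0, 0, 0), +1 at T1, giving (1, 1, 0, 0)
op9 (invocation 16): componentwise max over VC(op3)=(1, 0, 0, 0), +1 at T0, giving (2, 0, 0, 0)
op4 (invocation 6): componentwise max over VC(op2)=(0, 0, 0, 2), +1 at T3, giving (0, 0, 0, 3)
op5 (invocation 7): componentwise max over VC(op2)=(0, 0, 0, 2), +1 at T2, giving (0, 0, 1, 2)
op7 (invocation 12): componentwise max over VC(op4)=(0, 0, 0, 3), +1 at T3, giving (0, 0, 0, 4)
op6 (invocation 9): componentwise max over VC(op5)=(0, 0, 1, 2), +1 at T2, giving (0, 0, 2, 2)
target: VC(op1) = (0, 0, 0, 1)

(0, 0, 0, 1)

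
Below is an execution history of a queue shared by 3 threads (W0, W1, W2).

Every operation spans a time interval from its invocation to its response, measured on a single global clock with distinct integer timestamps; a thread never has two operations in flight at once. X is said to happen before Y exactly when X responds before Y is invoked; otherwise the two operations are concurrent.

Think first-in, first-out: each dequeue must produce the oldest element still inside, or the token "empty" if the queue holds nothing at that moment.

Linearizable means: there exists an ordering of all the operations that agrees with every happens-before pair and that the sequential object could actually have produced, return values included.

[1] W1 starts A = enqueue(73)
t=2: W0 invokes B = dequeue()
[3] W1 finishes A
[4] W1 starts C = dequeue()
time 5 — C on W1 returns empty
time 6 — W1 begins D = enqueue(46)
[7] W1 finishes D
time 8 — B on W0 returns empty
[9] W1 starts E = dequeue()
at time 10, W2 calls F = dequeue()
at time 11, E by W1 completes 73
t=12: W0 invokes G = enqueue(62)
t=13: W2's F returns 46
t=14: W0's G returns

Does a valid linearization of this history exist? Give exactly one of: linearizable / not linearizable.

through event 7 a valid linearization exists; event 8 (B responding at time 8) ends that
the 4 completed operations admit 4 real-time orders; each fails the queue replay
for example A, B, C, D fails at step 2: B dequeue() → empty is not legal there
for example A, C, B, D fails at step 2: C dequeue() → empty is not legal there

not linearizable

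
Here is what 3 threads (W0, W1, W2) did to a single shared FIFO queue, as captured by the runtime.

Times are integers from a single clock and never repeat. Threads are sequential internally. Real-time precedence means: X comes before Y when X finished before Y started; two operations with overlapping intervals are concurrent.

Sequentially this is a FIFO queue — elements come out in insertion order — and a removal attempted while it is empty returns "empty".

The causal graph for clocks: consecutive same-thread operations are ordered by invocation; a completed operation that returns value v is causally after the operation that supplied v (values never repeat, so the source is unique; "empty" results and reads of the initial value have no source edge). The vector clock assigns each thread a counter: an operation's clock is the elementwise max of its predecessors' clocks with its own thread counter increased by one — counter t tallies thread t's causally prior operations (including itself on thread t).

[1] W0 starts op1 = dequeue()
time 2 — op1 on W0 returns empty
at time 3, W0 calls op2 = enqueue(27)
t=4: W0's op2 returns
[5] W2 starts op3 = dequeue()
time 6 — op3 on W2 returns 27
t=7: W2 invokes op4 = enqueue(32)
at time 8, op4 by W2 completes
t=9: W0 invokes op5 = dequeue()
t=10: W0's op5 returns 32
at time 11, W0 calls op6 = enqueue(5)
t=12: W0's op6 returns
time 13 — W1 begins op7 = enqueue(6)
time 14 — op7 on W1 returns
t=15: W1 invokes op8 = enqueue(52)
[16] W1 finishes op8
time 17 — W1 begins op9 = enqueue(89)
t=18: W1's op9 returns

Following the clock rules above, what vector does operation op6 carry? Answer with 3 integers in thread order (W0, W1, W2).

VC(op7, invoked at 13): no causal predecessors; +1 on W1 → (0, 1, 0)
VC(op1, invoked at 1): no causal predecessors; +1 on W0 → (1, 0, 0)
VC(op8, invoked at 15): max of VC(op7)=(0, 1, 0), then +1 on thread W1 → (0, 2, 0)
VC(op2, invoked at 3): max of VC(op1)=(1, 0, 0), then +1 on thread W0 → (2, 0, 0)
VC(op9, invoked at 17): max of VC(op8)=(0, 2, 0), then +1 on thread W1 → (0, 3, 0)
VC(op3, invoked at 5): max of VC(op2)=(2, 0, 0), then +1 on thread W2 → (2, 0, 1)
VC(op4, invoked at 7): max of VC(op3)=(2, 0, 1), then +1 on thread W2 → (2, 0, 2)
VC(op5, invoked at 9): max of VC(op2)=(2, 0, 0), VC(op4)=(2, 0, 2), then +1 on thread W0 → (3, 0, 2)
VC(op6, invoked at 11): max of VC(op5)=(3, 0, 2), then +1 on thread W0 → (4, 0, 2)
target: VC(op6) = (4, 0, 2)

(4, 0, 2)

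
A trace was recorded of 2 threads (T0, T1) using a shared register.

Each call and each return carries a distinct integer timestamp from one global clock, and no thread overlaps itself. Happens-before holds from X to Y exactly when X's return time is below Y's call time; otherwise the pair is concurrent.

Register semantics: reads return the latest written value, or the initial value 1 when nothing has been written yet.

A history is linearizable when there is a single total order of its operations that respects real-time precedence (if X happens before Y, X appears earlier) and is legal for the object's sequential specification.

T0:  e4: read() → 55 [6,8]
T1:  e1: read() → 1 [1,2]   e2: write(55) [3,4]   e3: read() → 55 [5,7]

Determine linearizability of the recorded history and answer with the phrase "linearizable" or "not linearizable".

witness order: e1, e2, e3, e4
step 1: e1 read() → 1 — value 1
step 2: e2 write(55) — value 55
step 3: e3 read() → 55 — value 55
step 4: e4 read() → 55 — value 55

linearizable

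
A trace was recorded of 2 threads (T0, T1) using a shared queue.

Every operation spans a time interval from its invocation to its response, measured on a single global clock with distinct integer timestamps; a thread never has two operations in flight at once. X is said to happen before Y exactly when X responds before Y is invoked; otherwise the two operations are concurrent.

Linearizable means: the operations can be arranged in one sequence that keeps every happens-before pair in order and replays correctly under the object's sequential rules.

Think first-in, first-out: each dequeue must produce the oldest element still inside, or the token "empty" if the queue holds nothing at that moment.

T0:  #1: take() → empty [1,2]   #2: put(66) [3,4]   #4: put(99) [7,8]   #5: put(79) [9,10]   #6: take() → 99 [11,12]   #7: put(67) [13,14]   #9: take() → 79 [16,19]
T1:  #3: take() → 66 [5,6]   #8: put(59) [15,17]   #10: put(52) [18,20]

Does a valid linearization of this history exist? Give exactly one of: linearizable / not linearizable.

witness order: #1, #2, #3, #4, #5, #6, #7, #8, #9, #10
step 1: #1 take() → empty — queue <>
step 2: #2 put(66) — queue <66>
step 3: #3 take() → 66 — queue <>
step 4: #4 put(99) — queue <99>
step 5: #5 put(79) — queue <99,79>
step 6: #6 take() → 99 — queue <79>
step 7: #7 put(67) — queue <79,67>
step 8: #8 put(59) — queue <79,67,59>
step 9: #9 take() → 79 — queue <67,59>
step 10: #10 put(52) — queue <67,59,52>

linearizable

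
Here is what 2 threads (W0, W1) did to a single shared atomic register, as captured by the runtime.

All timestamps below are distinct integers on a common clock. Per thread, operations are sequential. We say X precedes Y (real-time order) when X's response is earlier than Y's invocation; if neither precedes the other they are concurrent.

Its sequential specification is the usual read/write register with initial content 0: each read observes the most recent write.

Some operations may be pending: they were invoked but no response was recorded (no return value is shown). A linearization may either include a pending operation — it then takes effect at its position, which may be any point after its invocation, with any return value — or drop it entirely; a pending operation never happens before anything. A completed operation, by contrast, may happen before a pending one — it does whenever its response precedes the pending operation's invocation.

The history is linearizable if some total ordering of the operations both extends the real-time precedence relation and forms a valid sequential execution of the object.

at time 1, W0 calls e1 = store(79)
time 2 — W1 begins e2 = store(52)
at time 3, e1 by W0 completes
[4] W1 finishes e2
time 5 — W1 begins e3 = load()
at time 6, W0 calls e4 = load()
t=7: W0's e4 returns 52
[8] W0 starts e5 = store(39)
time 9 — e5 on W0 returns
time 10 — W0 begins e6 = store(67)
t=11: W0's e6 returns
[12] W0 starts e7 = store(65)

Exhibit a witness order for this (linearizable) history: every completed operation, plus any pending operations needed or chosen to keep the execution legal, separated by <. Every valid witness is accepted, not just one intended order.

e1 < e2 < e3 < e4 < e5 < e6

1. e1 store(79), leaving value 79
2. e2 store(52), leaving value 52
3. e3 load() (pending, included), leaving value 52
4. e4 load() → 52, leaving value 52
5. e5 store(39), leaving value 39
6. e6 store(67), leaving value 67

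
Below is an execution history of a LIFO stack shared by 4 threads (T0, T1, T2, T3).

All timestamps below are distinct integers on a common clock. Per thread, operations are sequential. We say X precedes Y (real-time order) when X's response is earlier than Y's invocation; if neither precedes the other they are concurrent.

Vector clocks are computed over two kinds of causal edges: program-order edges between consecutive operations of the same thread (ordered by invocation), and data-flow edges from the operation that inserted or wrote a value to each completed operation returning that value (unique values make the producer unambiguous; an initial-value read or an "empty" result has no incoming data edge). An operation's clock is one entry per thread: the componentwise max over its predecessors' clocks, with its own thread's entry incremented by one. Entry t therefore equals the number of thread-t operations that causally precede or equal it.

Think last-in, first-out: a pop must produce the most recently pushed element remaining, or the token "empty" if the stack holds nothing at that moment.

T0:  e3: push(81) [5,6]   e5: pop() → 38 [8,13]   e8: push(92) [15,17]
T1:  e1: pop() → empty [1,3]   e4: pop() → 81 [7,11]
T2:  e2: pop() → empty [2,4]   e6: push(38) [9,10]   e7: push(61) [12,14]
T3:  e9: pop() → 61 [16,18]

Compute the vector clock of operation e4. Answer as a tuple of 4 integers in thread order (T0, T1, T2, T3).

(1, 2, 0, 0)

no predecessors for e2 (invoked 2): T2 increments from zero → (0, 0, 1, 0)
no predecessors for e1 (invoked 1): T1 increments from zero → (0, 1, 0, 0)
no predecessors for e3 (invoked 5): T0 increments from zero → (1, 0, 0, 0)
VC(e6, invoked at 9): max of VC(e2)=(0, 0, 1, 0), then +1 on thread T2 → (0, 0, 2, 0)
VC(e7, invoked at 12): max of VC(e6)=(0, 0, 2, 0), then +1 on thread T2 → (0, 0, 3, 0)
VC(e4, invoked at 7): max of VC(e1)=(0, 1, 0, 0), VC(e3)=(1, 0, 0, 0), then +1 on thread T1 → (1, 2, 0, 0)
VC(e9, invoked at 16): max of VC(e7)=(0, 0, 3, 0), then +1 on thread T3 → (0, 0, 3, 1)
VC(e5, invoked at 8): max of VC(e3)=(1, 0, 0, 0), VC(e6)=(0, 0, 2, 0), then +1 on thread T0 → (2, 0, 2, 0)
VC(e8, invoked at 15): max of VC(e5)=(2, 0, 2, 0), then +1 on thread T0 → (3, 0, 2, 0)
target: VC(e4) = (1, 2, 0, 0)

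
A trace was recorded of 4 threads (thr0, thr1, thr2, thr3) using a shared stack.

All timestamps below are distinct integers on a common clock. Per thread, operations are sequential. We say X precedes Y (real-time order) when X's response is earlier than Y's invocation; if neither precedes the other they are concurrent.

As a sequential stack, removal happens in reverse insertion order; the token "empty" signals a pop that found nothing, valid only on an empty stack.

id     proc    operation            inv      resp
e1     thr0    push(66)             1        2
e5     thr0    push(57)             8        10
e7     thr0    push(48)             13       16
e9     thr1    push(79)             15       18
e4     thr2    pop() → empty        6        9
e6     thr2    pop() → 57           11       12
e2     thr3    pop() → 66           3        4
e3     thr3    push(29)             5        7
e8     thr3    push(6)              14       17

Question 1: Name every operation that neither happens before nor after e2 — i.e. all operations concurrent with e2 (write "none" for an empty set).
e2 spans [3,4]: anything still running between times 3 and 4 counts as concurrent
e1 [1,2]: before
e3 [5,7]: after
e4 [6,9]: after
e5 [8,10]: after
e6 [11,12]: after
e7 [13,16]: after
e8 [14,17]: after
e9 [15,18]: after

none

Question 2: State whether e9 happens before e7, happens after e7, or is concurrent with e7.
e9 spans [15,18], e7 spans [13,16]
the intervals overlap in both directions

concurrent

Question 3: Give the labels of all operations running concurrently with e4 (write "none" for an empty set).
concurrent with e4 ([6,9]): every op whose interval crosses 6..9
e1 [1,2]: before
e2 [3,4]: before
e3 [5,7]: concurrent
e5 [8,10]: concurrent
e6 [11,12]: after
e7 [13,16]: after
e8 [14,17]: after
e9 [15,18]: after

e3, e5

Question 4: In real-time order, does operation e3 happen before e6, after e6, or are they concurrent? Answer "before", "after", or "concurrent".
e3 spans [5,7], e6 spans [11,12]
resp(e3)=7 < inv(e6)=11

before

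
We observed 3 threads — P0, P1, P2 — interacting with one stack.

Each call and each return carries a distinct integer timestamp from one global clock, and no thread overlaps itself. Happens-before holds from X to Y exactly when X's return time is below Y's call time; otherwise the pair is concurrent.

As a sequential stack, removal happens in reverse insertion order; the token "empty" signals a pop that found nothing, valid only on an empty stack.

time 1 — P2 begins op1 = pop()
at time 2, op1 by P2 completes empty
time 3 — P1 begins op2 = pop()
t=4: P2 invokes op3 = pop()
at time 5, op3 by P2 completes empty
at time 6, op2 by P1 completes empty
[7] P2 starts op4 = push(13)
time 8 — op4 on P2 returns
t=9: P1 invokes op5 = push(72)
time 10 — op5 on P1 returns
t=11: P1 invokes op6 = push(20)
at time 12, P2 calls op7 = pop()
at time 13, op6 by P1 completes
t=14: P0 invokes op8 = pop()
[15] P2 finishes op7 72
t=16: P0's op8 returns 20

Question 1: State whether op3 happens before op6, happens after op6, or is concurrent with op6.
Answer: before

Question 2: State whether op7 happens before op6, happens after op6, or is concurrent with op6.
Answer: concurrent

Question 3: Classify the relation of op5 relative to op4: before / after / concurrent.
Answer: after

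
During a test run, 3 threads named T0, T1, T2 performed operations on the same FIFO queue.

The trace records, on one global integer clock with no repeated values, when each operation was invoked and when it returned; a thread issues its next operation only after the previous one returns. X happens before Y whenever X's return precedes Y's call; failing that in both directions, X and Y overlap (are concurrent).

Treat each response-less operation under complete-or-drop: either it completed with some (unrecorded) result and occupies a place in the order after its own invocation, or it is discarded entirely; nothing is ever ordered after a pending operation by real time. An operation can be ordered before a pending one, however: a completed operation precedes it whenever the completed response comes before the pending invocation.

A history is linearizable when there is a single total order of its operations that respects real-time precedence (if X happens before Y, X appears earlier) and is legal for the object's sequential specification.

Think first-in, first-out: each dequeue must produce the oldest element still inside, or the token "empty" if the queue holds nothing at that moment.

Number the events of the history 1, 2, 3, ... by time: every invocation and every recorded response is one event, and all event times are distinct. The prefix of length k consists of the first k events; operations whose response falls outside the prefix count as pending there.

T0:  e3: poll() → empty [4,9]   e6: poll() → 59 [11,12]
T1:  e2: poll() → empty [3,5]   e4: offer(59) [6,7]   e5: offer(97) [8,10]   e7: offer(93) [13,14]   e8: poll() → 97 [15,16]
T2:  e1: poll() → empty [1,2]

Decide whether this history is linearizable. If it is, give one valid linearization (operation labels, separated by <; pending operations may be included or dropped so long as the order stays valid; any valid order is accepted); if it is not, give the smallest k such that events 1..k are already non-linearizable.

step 1: e1 poll() → empty — queue <>
step 2: e2 poll() → empty — queue <>
step 3: e3 poll() → empty — queue <>
step 4: e4 offer(59) — queue <59>
step 5: e5 offer(97) — queue <59,97>
step 6: e6 poll() → 59 — queue <97>
step 7: e7 offer(93) — queue <97,93>
step 8: e8 poll() → 97 — queue <93>

linearizable — witness: e1 < e2 < e3 < e4 < e5 < e6 < e7 < e8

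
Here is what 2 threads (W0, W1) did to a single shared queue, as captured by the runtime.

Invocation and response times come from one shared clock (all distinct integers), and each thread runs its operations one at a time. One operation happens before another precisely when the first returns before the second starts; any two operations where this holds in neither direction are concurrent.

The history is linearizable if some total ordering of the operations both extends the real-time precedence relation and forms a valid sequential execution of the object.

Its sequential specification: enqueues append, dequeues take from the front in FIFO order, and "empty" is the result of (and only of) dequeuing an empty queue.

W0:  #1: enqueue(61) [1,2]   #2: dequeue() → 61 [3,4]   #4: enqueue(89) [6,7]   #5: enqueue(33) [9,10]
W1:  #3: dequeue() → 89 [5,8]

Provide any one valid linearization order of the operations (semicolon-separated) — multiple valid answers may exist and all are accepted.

#1; #2; #4; #3; #5

1. #1 enqueue(61), leaving queue <61>
2. #2 dequeue() → 61, leaving queue <>
3. #4 enqueue(89), leaving queue <89>
4. #3 dequeue() → 89, leaving queue <>
5. #5 enqueue(33), leaving queue <33>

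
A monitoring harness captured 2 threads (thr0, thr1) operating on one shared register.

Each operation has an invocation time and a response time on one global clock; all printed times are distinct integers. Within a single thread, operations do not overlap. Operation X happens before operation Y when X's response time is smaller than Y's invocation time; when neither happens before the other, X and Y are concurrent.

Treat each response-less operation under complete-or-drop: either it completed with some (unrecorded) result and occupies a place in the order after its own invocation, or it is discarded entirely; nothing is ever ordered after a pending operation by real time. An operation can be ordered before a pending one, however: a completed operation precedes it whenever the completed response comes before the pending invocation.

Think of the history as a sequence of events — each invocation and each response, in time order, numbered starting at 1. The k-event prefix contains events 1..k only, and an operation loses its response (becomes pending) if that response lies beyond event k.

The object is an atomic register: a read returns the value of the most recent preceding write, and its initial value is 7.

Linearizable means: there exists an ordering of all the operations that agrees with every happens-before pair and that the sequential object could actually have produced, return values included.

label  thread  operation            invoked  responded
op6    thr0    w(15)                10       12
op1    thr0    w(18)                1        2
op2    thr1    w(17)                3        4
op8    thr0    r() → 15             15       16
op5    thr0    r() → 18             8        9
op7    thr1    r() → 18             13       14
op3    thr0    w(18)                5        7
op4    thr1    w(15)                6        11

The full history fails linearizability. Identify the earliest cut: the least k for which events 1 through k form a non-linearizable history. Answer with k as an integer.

events 1..13 are linearizable; a witness order is op1, op2, op3, op5, op4, op6:
1. op1 w(18), leaving value 18
2. op2 w(17), leaving value 17
3. op3 w(18), leaving value 18
4. op5 r() → 18, leaving value 18
5. op4 w(15), leaving value 15
6. op6 w(15), leaving value 15
once event 14 joins (op7's response, time 14), exhaustive search finds no witness
one such order, op1, op2, op3, op4, op5, op6, op7, breaks at step 5 where op5 r() → 18 is illegal
one such order, op1, op2, op3, op5, op4, op6, op7, breaks at step 7 where op7 r() → 18 is illegal

14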